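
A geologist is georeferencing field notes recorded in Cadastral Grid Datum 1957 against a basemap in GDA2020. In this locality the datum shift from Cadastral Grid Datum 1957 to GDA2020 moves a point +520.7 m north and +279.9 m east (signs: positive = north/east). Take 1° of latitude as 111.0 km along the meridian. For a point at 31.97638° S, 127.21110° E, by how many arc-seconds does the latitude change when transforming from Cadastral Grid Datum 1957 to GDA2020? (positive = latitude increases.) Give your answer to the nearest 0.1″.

1° of latitude = 111.0 km, so Δφ = 520.7 / 111000 = 0.0046910° = 16.888″.

Δφ = 16.9″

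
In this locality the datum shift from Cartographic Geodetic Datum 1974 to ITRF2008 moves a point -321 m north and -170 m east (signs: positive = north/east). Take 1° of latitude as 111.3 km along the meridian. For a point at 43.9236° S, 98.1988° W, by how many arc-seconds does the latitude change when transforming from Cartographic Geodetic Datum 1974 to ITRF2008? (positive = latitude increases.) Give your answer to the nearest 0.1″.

1° of latitude = 111.3 km, so Δφ = -321.0 / 111300 = -0.0028841° = -10.383″.

Δφ = -10.4″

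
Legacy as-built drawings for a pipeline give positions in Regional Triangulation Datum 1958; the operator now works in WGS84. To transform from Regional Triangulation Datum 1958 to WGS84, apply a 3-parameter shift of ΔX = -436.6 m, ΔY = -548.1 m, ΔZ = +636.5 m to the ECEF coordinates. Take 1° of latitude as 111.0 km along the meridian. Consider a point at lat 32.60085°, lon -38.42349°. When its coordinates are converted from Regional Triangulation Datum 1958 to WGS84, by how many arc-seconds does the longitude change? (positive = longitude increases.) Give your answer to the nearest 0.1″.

sin φ = 0.538783, cos φ = 0.842444, sin λ = -0.621469, cos λ = 0.783439.
East component: ΔE = −sin λ·ΔX + cos λ·ΔY = −(-0.621469)(-436.6) + (0.783439)(-548.1) = -700.74 m.
1° of latitude spans 111000 m; at latitude φ, 1° of longitude spans that × cos φ = 93511.3 m, so Δλ = -700.74 / 93511.3 × 3600 = -26.977″.

Δλ = -27.0″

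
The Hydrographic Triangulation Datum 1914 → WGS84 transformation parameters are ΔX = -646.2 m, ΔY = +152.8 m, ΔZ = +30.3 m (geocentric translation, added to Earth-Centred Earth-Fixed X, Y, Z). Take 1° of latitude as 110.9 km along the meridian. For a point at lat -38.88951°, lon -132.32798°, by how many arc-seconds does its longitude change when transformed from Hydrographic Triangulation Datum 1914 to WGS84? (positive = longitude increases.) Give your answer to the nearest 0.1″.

Δλ = -24.2″

sin φ = -0.627821, cos φ = 0.778358, sin λ = -0.739302, cos λ = -0.673374.
East component: ΔE = −sin λ·ΔX + cos λ·ΔY = −(-0.739302)(-646.2) + (-0.673374)(152.8) = -580.63 m.
1° of latitude spans 110900 m; at latitude φ, 1° of longitude spans that × cos φ = 86319.9 m, so Δλ = -580.63 / 86319.9 × 3600 = -24.215″.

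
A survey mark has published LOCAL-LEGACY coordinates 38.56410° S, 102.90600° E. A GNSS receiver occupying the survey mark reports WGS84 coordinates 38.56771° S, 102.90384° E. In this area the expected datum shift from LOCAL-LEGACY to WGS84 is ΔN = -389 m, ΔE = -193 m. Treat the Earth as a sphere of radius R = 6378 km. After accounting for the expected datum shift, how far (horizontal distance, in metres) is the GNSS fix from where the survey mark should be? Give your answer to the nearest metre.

Observed coordinate differences: Δφ = -0.00361°, Δλ = -0.00216°.
Converting to metres (1° lat = 111317 m, cos φ = 0.781911): observed ΔN = -401.9 m, observed ΔE = -188.0 m.
Subtracting the expected shift leaves a residual of -401.9 − (-389) = -12.9 m north and -188.0 − (-193) = 5.0 m east.
Residual distance = √((-12.9)² + 5.0²) = 13.8 m.

14 m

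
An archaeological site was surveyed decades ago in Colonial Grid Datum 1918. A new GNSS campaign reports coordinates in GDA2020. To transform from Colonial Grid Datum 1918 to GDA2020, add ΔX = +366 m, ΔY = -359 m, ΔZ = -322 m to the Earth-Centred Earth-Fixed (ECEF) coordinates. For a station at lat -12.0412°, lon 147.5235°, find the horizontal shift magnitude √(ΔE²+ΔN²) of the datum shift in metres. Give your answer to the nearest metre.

433 m

At φ = -12.0412°, λ = 147.5235°: sin φ = -0.208615, cos φ = 0.977998, sin λ = 0.536954, cos λ = -0.843612.
ΔE = −sin λ·ΔX + cos λ·ΔY = −(0.536954)·(366) + (-0.843612)·(-359) = 106.33 m.
ΔN = −sin φ cos λ·ΔX − sin φ sin λ·ΔY + cos φ·ΔZ = −(-0.208615)(-0.843612)(366) − (-0.208615)(0.536954)(-359) + (0.977998)(-322) = -419.54 m.
Horizontal magnitude = √(ΔE² + ΔN²) = √(106.33² + (-419.54)²) = 432.81 m.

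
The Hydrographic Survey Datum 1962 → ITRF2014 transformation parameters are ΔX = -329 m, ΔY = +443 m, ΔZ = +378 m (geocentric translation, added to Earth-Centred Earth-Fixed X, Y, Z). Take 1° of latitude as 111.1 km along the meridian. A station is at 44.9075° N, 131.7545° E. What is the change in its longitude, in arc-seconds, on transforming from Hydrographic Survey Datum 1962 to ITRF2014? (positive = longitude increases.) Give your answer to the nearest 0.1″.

Δλ = -2.3″

sin φ = 0.705964, cos φ = 0.708247, sin λ = 0.746005, cos λ = -0.665940.
East component: ΔE = −sin λ·ΔX + cos λ·ΔY = −(0.746005)(-329) + (-0.665940)(443) = -49.58 m.
1° of latitude spans 111100 m; at latitude φ, 1° of longitude spans that × cos φ = 78686.3 m, so Δλ = -49.58 / 78686.3 × 3600 = -2.268″.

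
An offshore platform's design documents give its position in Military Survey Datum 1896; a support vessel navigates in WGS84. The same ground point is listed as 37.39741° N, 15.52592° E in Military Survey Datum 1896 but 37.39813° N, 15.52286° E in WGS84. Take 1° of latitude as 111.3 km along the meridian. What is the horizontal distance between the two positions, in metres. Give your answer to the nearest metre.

Δφ = 37.39813° − 37.39741° = +0.00072°; Δλ = 15.52286° − 15.52592° = -0.00306°.
ΔN = Δφ × 111300 = 80.1 m; ΔE = Δλ × 111300 × cos(37.39741°) = -0.00306 × 111300 × 0.794442 = -270.6 m.
Distance = √(ΔE² + ΔN²) = √((-270.6)² + 80.1²) = 282.2 m.

282 m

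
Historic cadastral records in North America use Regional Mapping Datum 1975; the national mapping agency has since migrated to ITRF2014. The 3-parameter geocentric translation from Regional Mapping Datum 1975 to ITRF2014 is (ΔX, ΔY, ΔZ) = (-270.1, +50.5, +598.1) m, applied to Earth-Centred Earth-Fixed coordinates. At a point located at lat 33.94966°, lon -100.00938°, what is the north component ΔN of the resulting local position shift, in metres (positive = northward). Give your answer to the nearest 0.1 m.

At φ = 33.94966°, λ = -100.00938°: sin φ = 0.558464, cos φ = 0.829529, sin λ = -0.984779, cos λ = -0.173809.
ΔN = −sin φ cos λ·ΔX − sin φ sin λ·ΔY + cos φ·ΔZ = −(0.558464)(-0.173809)(-270.1) − (0.558464)(-0.984779)(50.5) + (0.829529)(598.1) = 497.70 m.

ΔN = 497.7 m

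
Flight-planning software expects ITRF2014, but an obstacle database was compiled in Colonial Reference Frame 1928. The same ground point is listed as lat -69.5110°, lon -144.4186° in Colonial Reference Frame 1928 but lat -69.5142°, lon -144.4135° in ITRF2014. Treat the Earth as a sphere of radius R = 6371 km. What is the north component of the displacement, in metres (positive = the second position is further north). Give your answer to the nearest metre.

ΔN = -356 m

Δφ = -69.5142° − -69.5110° = -0.0032°; Δλ = -144.4135° − -144.4186° = +0.0051°.
1° along a meridian = πR/180 = 111195 m.
ΔN = Δφ × 111195 = -355.8 m; ΔE = Δλ × 111195 × cos(-69.5110°) = +0.0051 × 111195 × 0.350028 = 198.5 m.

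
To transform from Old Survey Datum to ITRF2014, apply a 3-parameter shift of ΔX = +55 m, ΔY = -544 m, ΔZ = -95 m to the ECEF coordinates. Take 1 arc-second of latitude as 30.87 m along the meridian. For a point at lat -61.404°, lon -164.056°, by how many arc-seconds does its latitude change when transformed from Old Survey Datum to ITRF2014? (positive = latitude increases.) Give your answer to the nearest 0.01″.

Δφ = 1.27″

sin φ = -0.878016, cos φ = 0.478631, sin λ = -0.274698, cos λ = -0.961531.
North component: ΔN = −sin φ cos λ·ΔX − sin φ sin λ·ΔY + cos φ·ΔZ = −(-0.878016)(-0.961531)(55) − (-0.878016)(-0.274698)(-544) + (0.478631)(-95) = 39.30 m.
1° of latitude spans 3600 × 30.87 = 111132 m, so Δφ = 39.30 / 111132 × 3600 = 1.273″.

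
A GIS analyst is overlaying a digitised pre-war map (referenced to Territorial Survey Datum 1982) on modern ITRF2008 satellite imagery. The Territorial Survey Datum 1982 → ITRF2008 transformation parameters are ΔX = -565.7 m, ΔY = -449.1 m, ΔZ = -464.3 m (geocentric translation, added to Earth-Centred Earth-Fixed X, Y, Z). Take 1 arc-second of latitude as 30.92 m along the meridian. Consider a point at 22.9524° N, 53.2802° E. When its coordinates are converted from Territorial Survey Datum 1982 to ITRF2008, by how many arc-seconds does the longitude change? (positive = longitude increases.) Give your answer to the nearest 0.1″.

Δλ = 6.5″

sin φ = 0.389966, cos φ = 0.920829, sin λ = 0.801569, cos λ = 0.597902.
East component: ΔE = −sin λ·ΔX + cos λ·ΔY = −(0.801569)(-565.7) + (0.597902)(-449.1) = 184.93 m.
1° of latitude spans 3600 × 30.92 = 111312 m; at latitude φ, 1° of longitude spans that × cos φ = 102499.3 m, so Δλ = 184.93 / 102499.3 × 3600 = 6.495″.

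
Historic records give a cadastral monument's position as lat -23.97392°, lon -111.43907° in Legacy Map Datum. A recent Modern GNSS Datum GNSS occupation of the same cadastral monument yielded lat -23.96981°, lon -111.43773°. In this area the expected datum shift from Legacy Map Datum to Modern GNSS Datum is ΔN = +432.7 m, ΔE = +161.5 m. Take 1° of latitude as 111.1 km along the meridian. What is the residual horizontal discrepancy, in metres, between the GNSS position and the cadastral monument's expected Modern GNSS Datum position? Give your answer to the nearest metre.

Observed coordinate differences: Δφ = +0.00411°, Δλ = +0.00134°.
Converting to metres (1° lat = 111100 m, cos φ = 0.913731): observed ΔN = 456.6 m, observed ΔE = 136.0 m.
Subtracting the expected shift leaves a residual of 456.6 − (432.7) = 23.9 m north and 136.0 − (161.5) = -25.5 m east.
Residual distance = √(23.9² + (-25.5)²) = 34.9 m.

35 m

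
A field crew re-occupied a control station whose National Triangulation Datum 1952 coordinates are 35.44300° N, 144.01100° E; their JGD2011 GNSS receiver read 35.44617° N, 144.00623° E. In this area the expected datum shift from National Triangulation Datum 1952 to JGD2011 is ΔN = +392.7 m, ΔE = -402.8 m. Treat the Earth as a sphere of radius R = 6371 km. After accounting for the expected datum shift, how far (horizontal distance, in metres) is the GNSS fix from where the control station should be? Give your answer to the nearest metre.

Observed coordinate differences: Δφ = +0.00317°, Δλ = -0.00477°.
Converting to metres (1° lat = 111195 m, cos φ = 0.814693): observed ΔN = 352.5 m, observed ΔE = -432.1 m.
Subtracting the expected shift leaves a residual of 352.5 − (392.7) = -40.2 m north and -432.1 − (-402.8) = -29.3 m east.
Residual distance = √((-40.2)² + (-29.3)²) = 49.8 m.

50 m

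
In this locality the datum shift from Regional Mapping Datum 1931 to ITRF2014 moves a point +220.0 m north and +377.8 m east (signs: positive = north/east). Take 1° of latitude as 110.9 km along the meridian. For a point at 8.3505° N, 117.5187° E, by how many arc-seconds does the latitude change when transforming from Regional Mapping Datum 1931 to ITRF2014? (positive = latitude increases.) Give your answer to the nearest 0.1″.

Δφ = 7.1″

1° of latitude = 110.9 km, so Δφ = 220.0 / 110900 = 0.0019838° = 7.142″.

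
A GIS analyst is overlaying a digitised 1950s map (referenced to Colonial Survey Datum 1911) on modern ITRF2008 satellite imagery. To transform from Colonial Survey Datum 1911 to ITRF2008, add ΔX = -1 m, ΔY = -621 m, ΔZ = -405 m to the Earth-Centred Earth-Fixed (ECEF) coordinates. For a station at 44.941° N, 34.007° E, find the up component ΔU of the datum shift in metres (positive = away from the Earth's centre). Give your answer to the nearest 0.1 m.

ΔU = -532.5 m

At φ = 44.941°, λ = 34.007°: sin φ = 0.706378, cos φ = 0.707835, sin λ = 0.559294, cos λ = 0.828969.
ΔU = cos φ cos λ·ΔX + cos φ sin λ·ΔY + sin φ·ΔZ = (0.707835)(0.828969)(-1) + (0.707835)(0.559294)(-621) + (0.706378)(-405) = -532.52 m.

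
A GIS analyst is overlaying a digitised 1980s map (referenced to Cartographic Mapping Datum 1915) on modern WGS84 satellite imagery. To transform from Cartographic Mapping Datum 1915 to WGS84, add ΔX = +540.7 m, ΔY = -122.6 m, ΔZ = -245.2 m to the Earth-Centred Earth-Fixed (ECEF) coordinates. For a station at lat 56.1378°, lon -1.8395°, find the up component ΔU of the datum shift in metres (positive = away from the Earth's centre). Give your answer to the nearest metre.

ΔU = 100 m

At φ = 56.1378°, λ = -1.8395°: sin φ = 0.830380, cos φ = 0.557197, sin λ = -0.032100, cos λ = 0.999485.
ΔU = cos φ cos λ·ΔX + cos φ sin λ·ΔY + sin φ·ΔZ = (0.557197)(0.999485)(540.7) + (0.557197)(-0.032100)(-122.6) + (0.830380)(-245.2) = 99.70 m.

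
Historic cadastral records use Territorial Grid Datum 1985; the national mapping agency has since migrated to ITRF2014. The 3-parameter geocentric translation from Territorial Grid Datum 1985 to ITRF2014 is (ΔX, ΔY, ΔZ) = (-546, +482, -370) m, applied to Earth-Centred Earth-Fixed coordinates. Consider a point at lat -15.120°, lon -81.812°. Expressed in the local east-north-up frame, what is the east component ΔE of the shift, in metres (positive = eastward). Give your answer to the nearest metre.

The local east axis at (φ, λ) is (−sin λ, cos λ, 0), so ΔE = −sin(-81.812°)·(-546) + cos(-81.812°)·482 = -471.79 m.

ΔE = -472 m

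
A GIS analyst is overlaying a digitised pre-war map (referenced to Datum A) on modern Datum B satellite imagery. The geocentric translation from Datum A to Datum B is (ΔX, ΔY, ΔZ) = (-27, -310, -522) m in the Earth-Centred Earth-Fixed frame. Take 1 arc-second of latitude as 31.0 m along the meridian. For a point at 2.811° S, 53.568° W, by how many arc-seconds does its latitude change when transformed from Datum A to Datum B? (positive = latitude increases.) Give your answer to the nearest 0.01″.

sin φ = -0.049042, cos φ = 0.998797, sin λ = -0.804562, cos λ = 0.593868.
North component: ΔN = −sin φ cos λ·ΔX − sin φ sin λ·ΔY + cos φ·ΔZ = −(-0.049042)(0.593868)(-27) − (-0.049042)(-0.804562)(-310) + (0.998797)(-522) = -509.93 m.
1° of latitude spans 3600 × 31.00 = 111600 m, so Δφ = -509.93 / 111600 × 3600 = -16.449″.

Δφ = -16.45″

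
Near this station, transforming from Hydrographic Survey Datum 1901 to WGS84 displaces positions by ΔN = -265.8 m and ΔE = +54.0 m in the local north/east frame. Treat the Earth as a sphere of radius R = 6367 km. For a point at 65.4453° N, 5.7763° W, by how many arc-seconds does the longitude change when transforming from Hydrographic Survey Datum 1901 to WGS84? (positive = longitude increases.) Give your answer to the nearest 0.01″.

At latitude 65.4453°, cos φ = 0.415562.
One radian of longitude at latitude φ spans R cos φ, so Δλ = ΔE / (R cos φ) = 54.0 / (6367000 × 0.415562) = 2.0409e-05 rad = 4.210″.

Δλ = 4.21″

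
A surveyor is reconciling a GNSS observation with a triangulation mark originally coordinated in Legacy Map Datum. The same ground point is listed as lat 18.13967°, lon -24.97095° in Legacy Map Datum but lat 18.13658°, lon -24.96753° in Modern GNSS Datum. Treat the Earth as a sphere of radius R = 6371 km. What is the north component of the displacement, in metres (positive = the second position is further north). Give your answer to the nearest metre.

Δφ = 18.13658° − 18.13967° = -0.00309°; Δλ = -24.96753° − -24.97095° = +0.00342°.
1° along a meridian = πR/180 = 111195 m.
ΔN = Δφ × 111195 = -343.6 m; ΔE = Δλ × 111195 × cos(18.13967°) = +0.00342 × 111195 × 0.950300 = 361.4 m.

ΔN = -344 m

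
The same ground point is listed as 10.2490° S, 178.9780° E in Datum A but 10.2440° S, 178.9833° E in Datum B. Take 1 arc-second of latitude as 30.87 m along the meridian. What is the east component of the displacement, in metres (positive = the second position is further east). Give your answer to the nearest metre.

ΔE = 580 m

Δφ = -10.2440° − -10.2490° = +0.0050°; Δλ = 178.9833° − 178.9780° = +0.0053°.
1° of latitude = 3600 × 30.87 = 111132 m.
ΔN = Δφ × 111132 = 555.7 m; ΔE = Δλ × 111132 × cos(-10.2490°) = +0.0053 × 111132 × 0.984044 = 579.6 m.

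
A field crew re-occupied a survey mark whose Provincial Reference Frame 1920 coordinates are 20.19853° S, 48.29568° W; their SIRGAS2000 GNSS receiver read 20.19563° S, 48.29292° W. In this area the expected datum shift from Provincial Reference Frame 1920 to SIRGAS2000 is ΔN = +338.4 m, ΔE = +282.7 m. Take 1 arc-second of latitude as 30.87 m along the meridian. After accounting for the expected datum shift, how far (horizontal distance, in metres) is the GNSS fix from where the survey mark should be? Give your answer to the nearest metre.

17 m

Observed coordinate differences: Δφ = +0.00290°, Δλ = +0.00276°.
Converting to metres (1° lat = 111132 m, cos φ = 0.938502): observed ΔN = 322.3 m, observed ΔE = 287.9 m.
Subtracting the expected shift leaves a residual of 322.3 − (338.4) = -16.1 m north and 287.9 − (282.7) = 5.2 m east.
Residual distance = √((-16.1)² + 5.2²) = 16.9 m.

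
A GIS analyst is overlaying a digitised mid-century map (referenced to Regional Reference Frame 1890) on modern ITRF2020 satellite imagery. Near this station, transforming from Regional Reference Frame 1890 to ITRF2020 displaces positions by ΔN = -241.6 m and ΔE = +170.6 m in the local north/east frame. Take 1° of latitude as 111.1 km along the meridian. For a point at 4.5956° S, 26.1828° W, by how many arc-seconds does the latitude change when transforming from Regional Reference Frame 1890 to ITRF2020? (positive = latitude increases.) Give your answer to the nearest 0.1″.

1° of latitude = 111.1 km, so Δφ = -241.6 / 111100 = -0.0021746° = -7.829″.

Δφ = -7.8″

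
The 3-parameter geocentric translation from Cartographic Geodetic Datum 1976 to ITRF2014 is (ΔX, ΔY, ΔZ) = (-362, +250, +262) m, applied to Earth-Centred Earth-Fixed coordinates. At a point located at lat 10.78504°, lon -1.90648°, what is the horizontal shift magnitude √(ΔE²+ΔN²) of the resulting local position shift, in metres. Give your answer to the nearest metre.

404 m

At φ = 10.78504°, λ = -1.90648°: sin φ = 0.187125, cos φ = 0.982336, sin λ = -0.033268, cos λ = 0.999446.
ΔE = −sin λ·ΔX + cos λ·ΔY = −(-0.033268)·(-362) + (0.999446)·(250) = 237.82 m.
ΔN = −sin φ cos λ·ΔX − sin φ sin λ·ΔY + cos φ·ΔZ = −(0.187125)(0.999446)(-362) − (0.187125)(-0.033268)(250) + (0.982336)(262) = 326.63 m.
Horizontal magnitude = √(ΔE² + ΔN²) = √(237.82² + 326.63²) = 404.04 m.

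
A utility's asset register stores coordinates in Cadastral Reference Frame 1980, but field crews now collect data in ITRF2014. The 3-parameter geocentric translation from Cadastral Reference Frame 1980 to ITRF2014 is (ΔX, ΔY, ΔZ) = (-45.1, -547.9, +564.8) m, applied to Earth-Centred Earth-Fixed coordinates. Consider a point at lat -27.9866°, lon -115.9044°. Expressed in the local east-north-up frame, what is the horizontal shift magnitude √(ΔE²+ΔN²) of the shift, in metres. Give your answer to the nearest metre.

766 m

The local east axis at (φ, λ) is (−sin λ, cos λ, 0), so ΔE = −sin(-115.9044°)·(-45.1) + cos(-115.9044°)·(-547.9) = 198.79 m.
The local north axis is (−sin φ cos λ, −sin φ sin λ, cos φ), giving ΔN = 9.246 + 231.277 + 498.751 = 739.27 m.
Horizontal magnitude = √(ΔE² + ΔN²) = √(198.79² + 739.27²) = 765.54 m.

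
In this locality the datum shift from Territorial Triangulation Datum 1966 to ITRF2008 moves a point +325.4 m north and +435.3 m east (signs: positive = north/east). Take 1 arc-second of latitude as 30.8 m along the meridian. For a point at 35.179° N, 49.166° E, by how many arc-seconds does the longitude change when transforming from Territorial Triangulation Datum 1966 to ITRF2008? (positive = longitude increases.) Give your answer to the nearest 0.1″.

Δλ = 17.3″

At latitude 35.179°, cos φ = 0.817356.
1″ of longitude at this latitude = 30.80 × cos φ = 25.1746 m, so Δλ = 435.3 / 25.1746 = 17.291″.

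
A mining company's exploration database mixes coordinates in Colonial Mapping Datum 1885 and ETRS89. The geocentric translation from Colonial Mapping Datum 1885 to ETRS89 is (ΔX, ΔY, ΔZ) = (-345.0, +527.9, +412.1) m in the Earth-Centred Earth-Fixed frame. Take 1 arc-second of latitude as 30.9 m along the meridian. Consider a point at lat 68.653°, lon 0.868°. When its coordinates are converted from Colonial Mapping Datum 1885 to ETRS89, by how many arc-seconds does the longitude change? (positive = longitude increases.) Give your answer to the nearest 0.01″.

Δλ = 47.39″

sin φ = 0.931393, cos φ = 0.364015, sin λ = 0.015149, cos λ = 0.999885.
East component: ΔE = −sin λ·ΔX + cos λ·ΔY = −(0.015149)(-345.0) + (0.999885)(527.9) = 533.07 m.
1° of latitude spans 3600 × 30.90 = 111240 m; at latitude φ, 1° of longitude spans that × cos φ = 40493.1 m, so Δλ = 533.07 / 40493.1 × 3600 = 47.392″.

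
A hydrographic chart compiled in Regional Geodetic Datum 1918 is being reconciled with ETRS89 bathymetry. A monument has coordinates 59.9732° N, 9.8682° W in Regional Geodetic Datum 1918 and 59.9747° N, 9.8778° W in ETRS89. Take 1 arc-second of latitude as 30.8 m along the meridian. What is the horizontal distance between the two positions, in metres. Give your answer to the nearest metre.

558 m

Δφ = 59.9747° − 59.9732° = +0.0015°; Δλ = -9.8778° − -9.8682° = -0.0096°.
1° of latitude = 3600 × 30.80 = 110880 m.
ΔN = Δφ × 110880 = 166.3 m; ΔE = Δλ × 110880 × cos(59.9732°) = -0.0096 × 110880 × 0.500405 = -532.7 m.
Distance = √(ΔE² + ΔN²) = √((-532.7)² + 166.3²) = 558.0 m.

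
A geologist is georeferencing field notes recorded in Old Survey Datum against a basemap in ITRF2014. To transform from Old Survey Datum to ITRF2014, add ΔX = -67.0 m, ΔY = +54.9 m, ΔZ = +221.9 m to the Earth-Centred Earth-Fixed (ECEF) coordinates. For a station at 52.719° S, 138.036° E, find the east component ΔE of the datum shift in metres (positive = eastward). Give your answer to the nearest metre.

ΔE = 4 m

At φ = -52.719°, λ = 138.036°: sin φ = -0.795674, cos φ = 0.605725, sin λ = 0.668664, cos λ = -0.743565.
ΔE = −sin λ·ΔX + cos λ·ΔY = −(0.668664)·(-67.0) + (-0.743565)·(54.9) = 3.98 m.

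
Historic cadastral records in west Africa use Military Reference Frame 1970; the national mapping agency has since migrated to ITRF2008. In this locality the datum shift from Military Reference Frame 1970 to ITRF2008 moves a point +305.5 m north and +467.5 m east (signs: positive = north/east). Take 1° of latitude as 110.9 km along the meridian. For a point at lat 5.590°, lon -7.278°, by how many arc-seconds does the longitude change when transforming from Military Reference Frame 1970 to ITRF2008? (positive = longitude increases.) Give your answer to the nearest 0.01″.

Δλ = 15.25″

At latitude 5.590°, cos φ = 0.995244.
1° of longitude at this latitude = 110.9 × cos φ = 110.37 km, so Δλ = 467.5 / 110372.6 = 0.0042357° = 15.248″.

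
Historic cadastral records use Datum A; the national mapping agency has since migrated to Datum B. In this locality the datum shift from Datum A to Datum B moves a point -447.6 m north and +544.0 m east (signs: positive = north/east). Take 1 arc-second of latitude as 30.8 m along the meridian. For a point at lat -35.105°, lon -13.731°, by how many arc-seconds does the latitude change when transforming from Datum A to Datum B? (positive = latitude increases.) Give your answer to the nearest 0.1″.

1″ of latitude = 30.80 m, so Δφ = -447.6 / 30.80 = -14.532″.

Δφ = -14.5″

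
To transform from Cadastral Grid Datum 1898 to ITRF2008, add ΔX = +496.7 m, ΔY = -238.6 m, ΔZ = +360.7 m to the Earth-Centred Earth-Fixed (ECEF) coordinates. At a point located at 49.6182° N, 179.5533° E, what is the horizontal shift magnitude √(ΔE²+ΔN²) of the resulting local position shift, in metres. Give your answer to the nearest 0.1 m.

656.8 m

At φ = 49.6182°, λ = 179.5533°: sin φ = 0.761744, cos φ = 0.647878, sin λ = 0.007796, cos λ = -0.999970.
ΔE = −sin λ·ΔX + cos λ·ΔY = −(0.007796)·(496.7) + (-0.999970)·(-238.6) = 234.72 m.
ΔN = −sin φ cos λ·ΔX − sin φ sin λ·ΔY + cos φ·ΔZ = −(0.761744)(-0.999970)(496.7) − (0.761744)(0.007796)(-238.6) + (0.647878)(360.7) = 613.45 m.
Horizontal magnitude = √(ΔE² + ΔN²) = √(234.72² + 613.45²) = 656.82 m.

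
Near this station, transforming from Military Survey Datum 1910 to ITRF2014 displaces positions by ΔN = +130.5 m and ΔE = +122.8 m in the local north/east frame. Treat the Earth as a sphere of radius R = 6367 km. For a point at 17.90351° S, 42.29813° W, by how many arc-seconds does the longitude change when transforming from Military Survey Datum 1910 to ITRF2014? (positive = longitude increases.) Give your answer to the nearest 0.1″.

At latitude -17.90351°, cos φ = 0.951576.
One radian of longitude at latitude φ spans R cos φ, so Δλ = ΔE / (R cos φ) = 122.8 / (6367000 × 0.951576) = 2.0268e-05 rad = 4.181″.

Δλ = 4.2″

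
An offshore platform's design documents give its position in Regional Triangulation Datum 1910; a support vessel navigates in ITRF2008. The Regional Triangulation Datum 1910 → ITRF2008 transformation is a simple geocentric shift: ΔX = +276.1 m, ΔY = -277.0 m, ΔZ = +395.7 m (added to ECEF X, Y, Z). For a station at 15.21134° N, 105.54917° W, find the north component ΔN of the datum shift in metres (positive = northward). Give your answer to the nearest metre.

At φ = 15.21134°, λ = -105.54917°: sin φ = 0.262380, cos φ = 0.964965, sin λ = -0.963401, cos λ = -0.268065.
ΔN = −sin φ cos λ·ΔX − sin φ sin λ·ΔY + cos φ·ΔZ = −(0.262380)(-0.268065)(276.1) − (0.262380)(-0.963401)(-277.0) + (0.964965)(395.7) = 331.24 m.

ΔN = 331 m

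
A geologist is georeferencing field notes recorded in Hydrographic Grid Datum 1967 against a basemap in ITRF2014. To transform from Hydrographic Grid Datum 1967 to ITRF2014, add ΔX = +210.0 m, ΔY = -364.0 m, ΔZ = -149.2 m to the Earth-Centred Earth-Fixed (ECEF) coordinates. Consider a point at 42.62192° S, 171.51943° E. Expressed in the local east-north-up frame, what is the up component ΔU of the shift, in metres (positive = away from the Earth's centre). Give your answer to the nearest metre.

At φ = -42.62192°, λ = 171.51943°: sin φ = -0.677158, cos φ = 0.735838, sin λ = 0.147474, cos λ = -0.989066.
ΔU = cos φ cos λ·ΔX + cos φ sin λ·ΔY + sin φ·ΔZ = (0.735838)(-0.989066)(210.0) + (0.735838)(0.147474)(-364.0) + (-0.677158)(-149.2) = -91.30 m.

ΔU = -91 m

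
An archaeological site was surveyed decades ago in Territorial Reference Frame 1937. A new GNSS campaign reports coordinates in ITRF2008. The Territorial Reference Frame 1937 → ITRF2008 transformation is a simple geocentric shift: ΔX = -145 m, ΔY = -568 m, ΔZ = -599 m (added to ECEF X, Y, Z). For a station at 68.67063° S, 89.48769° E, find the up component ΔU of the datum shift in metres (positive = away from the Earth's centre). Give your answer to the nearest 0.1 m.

ΔU = 350.9 m

At φ = -68.67063°, λ = 89.48769°: sin φ = -0.931505, cos φ = 0.363729, sin λ = 0.999960, cos λ = 0.008941.
ΔU = cos φ cos λ·ΔX + cos φ sin λ·ΔY + sin φ·ΔZ = (0.363729)(0.008941)(-145) + (0.363729)(0.999960)(-568) + (-0.931505)(-599) = 350.91 m.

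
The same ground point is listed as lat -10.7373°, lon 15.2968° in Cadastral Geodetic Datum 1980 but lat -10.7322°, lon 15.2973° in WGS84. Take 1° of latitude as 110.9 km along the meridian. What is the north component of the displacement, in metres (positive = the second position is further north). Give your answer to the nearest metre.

ΔN = 566 m

Δφ = -10.7322° − -10.7373° = +0.0051°; Δλ = 15.2973° − 15.2968° = +0.0005°.
ΔN = Δφ × 110900 = 565.6 m; ΔE = Δλ × 110900 × cos(-10.7373°) = +0.0005 × 110900 × 0.982492 = 54.5 m.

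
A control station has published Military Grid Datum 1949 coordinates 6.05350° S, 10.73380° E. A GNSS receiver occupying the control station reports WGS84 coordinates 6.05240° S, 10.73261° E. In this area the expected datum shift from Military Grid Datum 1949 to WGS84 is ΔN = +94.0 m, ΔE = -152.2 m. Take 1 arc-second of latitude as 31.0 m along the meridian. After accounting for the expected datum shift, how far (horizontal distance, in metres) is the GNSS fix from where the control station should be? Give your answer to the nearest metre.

35 m

Observed coordinate differences: Δφ = +0.00110°, Δλ = -0.00119°.
Converting to metres (1° lat = 111600 m, cos φ = 0.994424): observed ΔN = 122.8 m, observed ΔE = -132.1 m.
Subtracting the expected shift leaves a residual of 122.8 − (94.0) = 28.8 m north and -132.1 − (-152.2) = 20.1 m east.
Residual distance = √(28.8² + 20.1²) = 35.1 m.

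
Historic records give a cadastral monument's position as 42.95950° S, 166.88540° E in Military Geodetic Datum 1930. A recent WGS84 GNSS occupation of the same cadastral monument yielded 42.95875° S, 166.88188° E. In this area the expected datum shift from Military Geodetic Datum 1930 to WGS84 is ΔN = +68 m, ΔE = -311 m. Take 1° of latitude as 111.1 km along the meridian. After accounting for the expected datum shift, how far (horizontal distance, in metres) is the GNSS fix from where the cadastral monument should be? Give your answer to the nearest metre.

Observed coordinate differences: Δφ = +0.00075°, Δλ = -0.00352°.
Converting to metres (1° lat = 111100 m, cos φ = 0.731836): observed ΔN = 83.3 m, observed ΔE = -286.2 m.
Subtracting the expected shift leaves a residual of 83.3 − (68) = 15.3 m north and -286.2 − (-311) = 24.8 m east.
Residual distance = √(15.3² + 24.8²) = 29.2 m.

29 m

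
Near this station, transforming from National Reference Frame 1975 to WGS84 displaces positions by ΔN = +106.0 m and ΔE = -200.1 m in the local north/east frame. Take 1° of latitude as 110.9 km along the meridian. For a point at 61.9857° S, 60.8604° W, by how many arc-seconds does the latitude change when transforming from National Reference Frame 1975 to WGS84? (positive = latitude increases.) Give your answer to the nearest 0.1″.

1° of latitude = 110.9 km, so Δφ = 106.0 / 110900 = 0.0009558° = 3.441″.

Δφ = 3.4″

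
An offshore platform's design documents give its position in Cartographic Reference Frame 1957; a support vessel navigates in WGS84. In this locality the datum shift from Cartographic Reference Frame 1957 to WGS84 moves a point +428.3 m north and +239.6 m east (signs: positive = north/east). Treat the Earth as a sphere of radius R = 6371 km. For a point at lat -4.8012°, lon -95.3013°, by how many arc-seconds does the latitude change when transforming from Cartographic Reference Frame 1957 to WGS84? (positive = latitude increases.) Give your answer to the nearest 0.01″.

On a sphere of radius R, 1 rad of latitude = R, so Δφ = ΔN / R = 428.3 / 6371000 = 6.7226e-05 rad = 13.866″.

Δφ = 13.87″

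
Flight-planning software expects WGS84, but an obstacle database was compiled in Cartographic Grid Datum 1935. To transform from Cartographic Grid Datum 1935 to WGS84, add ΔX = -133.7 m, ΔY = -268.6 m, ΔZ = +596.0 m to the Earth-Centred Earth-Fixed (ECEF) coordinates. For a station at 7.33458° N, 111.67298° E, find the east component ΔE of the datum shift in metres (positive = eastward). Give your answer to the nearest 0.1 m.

ΔE = 223.4 m

At φ = 7.33458°, λ = 111.67298°: sin φ = 0.127663, cos φ = 0.991818, sin λ = 0.929307, cos λ = -0.369309.
ΔE = −sin λ·ΔX + cos λ·ΔY = −(0.929307)·(-133.7) + (-0.369309)·(-268.6) = 223.44 m.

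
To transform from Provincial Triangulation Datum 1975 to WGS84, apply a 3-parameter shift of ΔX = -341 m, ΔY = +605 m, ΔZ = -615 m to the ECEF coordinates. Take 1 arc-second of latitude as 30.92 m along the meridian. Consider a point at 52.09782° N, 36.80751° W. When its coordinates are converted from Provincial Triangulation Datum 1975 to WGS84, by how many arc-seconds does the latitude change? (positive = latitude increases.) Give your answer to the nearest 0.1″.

Δφ = 4.0″

sin φ = 0.789061, cos φ = 0.614315, sin λ = -0.599129, cos λ = 0.800653.
North component: ΔN = −sin φ cos λ·ΔX − sin φ sin λ·ΔY + cos φ·ΔZ = −(0.789061)(0.800653)(-341) − (0.789061)(-0.599129)(605) + (0.614315)(-615) = 123.64 m.
1° of latitude spans 3600 × 30.92 = 111312 m, so Δφ = 123.64 / 111312 × 3600 = 3.999″.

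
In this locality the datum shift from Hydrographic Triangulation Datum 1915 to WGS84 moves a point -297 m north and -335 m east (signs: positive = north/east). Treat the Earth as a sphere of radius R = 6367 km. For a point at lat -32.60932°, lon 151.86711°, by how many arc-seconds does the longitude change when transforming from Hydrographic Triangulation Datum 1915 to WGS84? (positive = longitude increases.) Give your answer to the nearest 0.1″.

At latitude -32.60932°, cos φ = 0.842365.
One radian of longitude at latitude φ spans R cos φ, so Δλ = ΔE / (R cos φ) = -335.0 / (6367000 × 0.842365) = -6.2461e-05 rad = -12.884″.

Δλ = -12.9″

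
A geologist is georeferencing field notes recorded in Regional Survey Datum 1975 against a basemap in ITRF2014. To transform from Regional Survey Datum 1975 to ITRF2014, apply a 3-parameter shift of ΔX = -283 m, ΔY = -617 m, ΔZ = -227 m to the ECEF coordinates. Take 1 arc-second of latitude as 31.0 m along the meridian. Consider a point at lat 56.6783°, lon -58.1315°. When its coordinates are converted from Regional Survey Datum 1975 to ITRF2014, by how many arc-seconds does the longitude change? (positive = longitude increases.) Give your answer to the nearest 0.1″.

sin φ = 0.835599, cos φ = 0.549339, sin λ = -0.849262, cos λ = 0.527972.
East component: ΔE = −sin λ·ΔX + cos λ·ΔY = −(-0.849262)(-283) + (0.527972)(-617) = -566.10 m.
1° of latitude spans 3600 × 31.00 = 111600 m; at latitude φ, 1° of longitude spans that × cos φ = 61306.3 m, so Δλ = -566.10 / 61306.3 × 3600 = -33.242″.

Δλ = -33.2″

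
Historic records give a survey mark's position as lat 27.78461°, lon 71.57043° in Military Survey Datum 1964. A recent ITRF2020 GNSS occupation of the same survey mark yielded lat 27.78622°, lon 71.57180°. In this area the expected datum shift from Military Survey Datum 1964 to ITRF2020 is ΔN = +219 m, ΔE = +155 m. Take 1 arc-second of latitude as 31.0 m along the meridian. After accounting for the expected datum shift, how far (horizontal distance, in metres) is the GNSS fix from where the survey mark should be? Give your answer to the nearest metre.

44 m

Observed coordinate differences: Δφ = +0.00161°, Δλ = +0.00137°.
Converting to metres (1° lat = 111600 m, cos φ = 0.884706): observed ΔN = 179.7 m, observed ΔE = 135.3 m.
Subtracting the expected shift leaves a residual of 179.7 − (219) = -39.3 m north and 135.3 − (155) = -19.7 m east.
Residual distance = √((-39.3)² + (-19.7)²) = 44.0 m.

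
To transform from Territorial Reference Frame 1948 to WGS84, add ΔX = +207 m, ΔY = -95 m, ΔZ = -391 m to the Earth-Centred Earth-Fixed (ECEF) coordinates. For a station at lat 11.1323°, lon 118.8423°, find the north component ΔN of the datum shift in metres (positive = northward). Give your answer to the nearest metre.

ΔN = -348 m

At φ = 11.1323°, λ = 118.8423°: sin φ = 0.193075, cos φ = 0.981184, sin λ = 0.875951, cos λ = -0.482400.
ΔN = −sin φ cos λ·ΔX − sin φ sin λ·ΔY + cos φ·ΔZ = −(0.193075)(-0.482400)(207) − (0.193075)(0.875951)(-95) + (0.981184)(-391) = -348.30 m.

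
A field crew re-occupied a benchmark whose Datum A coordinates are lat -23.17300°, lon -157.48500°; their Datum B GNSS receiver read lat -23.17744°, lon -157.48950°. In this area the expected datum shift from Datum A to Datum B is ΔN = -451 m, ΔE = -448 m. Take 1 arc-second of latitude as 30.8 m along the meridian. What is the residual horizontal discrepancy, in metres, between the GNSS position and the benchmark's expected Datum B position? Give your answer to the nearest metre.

Observed coordinate differences: Δφ = -0.00444°, Δλ = -0.00450°.
Converting to metres (1° lat = 110880 m, cos φ = 0.919321): observed ΔN = -492.3 m, observed ΔE = -458.7 m.
Subtracting the expected shift leaves a residual of -492.3 − (-451) = -41.3 m north and -458.7 − (-448) = -10.7 m east.
Residual distance = √((-41.3)² + (-10.7)²) = 42.7 m.

43 m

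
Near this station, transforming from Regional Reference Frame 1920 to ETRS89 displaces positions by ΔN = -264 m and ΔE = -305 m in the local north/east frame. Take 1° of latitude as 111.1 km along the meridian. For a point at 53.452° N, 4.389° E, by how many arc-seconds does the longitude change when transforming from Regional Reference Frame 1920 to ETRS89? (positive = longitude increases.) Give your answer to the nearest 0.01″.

At latitude 53.452°, cos φ = 0.595496.
1° of longitude at this latitude = 111.1 × cos φ = 66.16 km, so Δλ = -305.0 / 66159.6 = -0.0046101° = -16.596″.

Δλ = -16.60″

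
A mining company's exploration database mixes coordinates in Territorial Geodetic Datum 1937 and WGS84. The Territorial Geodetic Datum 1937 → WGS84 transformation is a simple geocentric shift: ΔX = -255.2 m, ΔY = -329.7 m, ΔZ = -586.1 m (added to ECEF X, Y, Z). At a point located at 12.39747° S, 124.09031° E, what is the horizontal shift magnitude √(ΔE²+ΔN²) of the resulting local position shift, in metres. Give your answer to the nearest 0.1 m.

719.3 m

At φ = -12.39747°, λ = 124.09031°: sin φ = -0.214692, cos φ = 0.976682, sin λ = 0.828155, cos λ = -0.560499.
ΔE = −sin λ·ΔX + cos λ·ΔY = −(0.828155)·(-255.2) + (-0.560499)·(-329.7) = 396.14 m.
ΔN = −sin φ cos λ·ΔX − sin φ sin λ·ΔY + cos φ·ΔZ = −(-0.214692)(-0.560499)(-255.2) − (-0.214692)(0.828155)(-329.7) + (0.976682)(-586.1) = -600.34 m.
Horizontal magnitude = √(ΔE² + ΔN²) = √(396.14² + (-600.34)²) = 719.26 m.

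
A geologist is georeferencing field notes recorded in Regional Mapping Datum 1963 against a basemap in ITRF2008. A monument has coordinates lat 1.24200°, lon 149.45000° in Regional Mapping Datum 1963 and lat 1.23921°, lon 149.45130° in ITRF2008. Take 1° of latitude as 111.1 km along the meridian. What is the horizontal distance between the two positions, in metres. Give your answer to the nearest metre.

342 m

Δφ = 1.23921° − 1.24200° = -0.00279°; Δλ = 149.45130° − 149.45000° = +0.00130°.
ΔN = Δφ × 111100 = -310.0 m; ΔE = Δλ × 111100 × cos(1.24200°) = +0.00130 × 111100 × 0.999765 = 144.4 m.
Distance = √(ΔE² + ΔN²) = √(144.4² + (-310.0)²) = 342.0 m.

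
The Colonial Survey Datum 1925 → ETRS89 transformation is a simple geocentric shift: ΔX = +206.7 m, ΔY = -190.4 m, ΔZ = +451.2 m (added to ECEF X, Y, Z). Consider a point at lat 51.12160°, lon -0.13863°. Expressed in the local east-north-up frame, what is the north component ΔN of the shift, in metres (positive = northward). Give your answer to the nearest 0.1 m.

At φ = 51.12160°, λ = -0.13863°: sin φ = 0.778480, cos φ = 0.627670, sin λ = -0.002420, cos λ = 0.999997.
ΔN = −sin φ cos λ·ΔX − sin φ sin λ·ΔY + cos φ·ΔZ = −(0.778480)(0.999997)(206.7) − (0.778480)(-0.002420)(-190.4) + (0.627670)(451.2) = 121.93 m.

ΔN = 121.9 m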